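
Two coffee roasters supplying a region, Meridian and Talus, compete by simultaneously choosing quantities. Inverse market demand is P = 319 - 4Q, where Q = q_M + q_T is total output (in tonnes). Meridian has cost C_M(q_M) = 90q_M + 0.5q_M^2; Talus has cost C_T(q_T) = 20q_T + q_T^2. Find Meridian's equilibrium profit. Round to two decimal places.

983.52

Meridian's profit: π_M = (319 - 4Q)q_M - (90q_M + (1/2)q_M²). Setting ∂π_M/∂q_M = 0: 229 - 9q_M - 4(q_T) = 0.
Talus's first-order condition: 299 - 10q_T - 4(q_M) = 0.
Rearranging gives the reaction functions q_M = (229 - 4q_T)/9 and q_T = (299 - 4q_M)/10.
Solving the pair: q_M = 547/37, q_T = 1775/74.
Price P = 319 - 4·38.7703 = 163.9189.
Meridian's profit: 163.9189·(547/37) - 90·(547/37) - (1/2)(547/37)² = 983.5212.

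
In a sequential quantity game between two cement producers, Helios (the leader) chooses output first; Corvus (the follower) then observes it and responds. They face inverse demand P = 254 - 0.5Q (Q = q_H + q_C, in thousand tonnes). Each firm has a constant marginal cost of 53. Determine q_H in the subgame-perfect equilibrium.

The follower Corvus best-responds to any q_H: π_C = (254 - 0.5Q)q_C - 53q_C.
Follower FOC: 201 - (1/2)q_H - q_C = 0, so q_C(q_H) = (201 - (1/2)q_H).
The leader anticipates this reaction. Substituting into P = 254 - 0.5Q gives P = 307/2 - (1/4)q_H, so π_H = (307/2 - (1/4)q_H)q_H - 53q_H.
The leader's first-order condition 201/2 - (1/2)q_H = 0 yields q_H = 201.
Then q_C = (201 - (1/2)·201) = 201/2.

201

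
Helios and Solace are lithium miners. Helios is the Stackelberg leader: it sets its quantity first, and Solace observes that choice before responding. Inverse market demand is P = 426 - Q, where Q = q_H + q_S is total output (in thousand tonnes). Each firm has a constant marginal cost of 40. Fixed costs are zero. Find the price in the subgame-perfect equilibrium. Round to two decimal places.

136.50

The follower Solace best-responds to any q_H: π_S = (426 - Q)q_S - 40q_S.
Setting the follower's marginal profit to zero, 386 - q_H - 2q_S = 0, i.e. q_S = (386 - q_H)/2.
Helios substitutes q_S(q_H) into its own profit: π_H = q_H(426 - q_H - (386 - q_H)/2) - 40q_H = (233 - (1/2)q_H)q_H - 40q_H.
The leader's first-order condition 193 - q_H = 0 yields q_H = 193.
Then q_S = (386 - 193)/2 = 193/2.
Total output Q = 579/2, so price P = 426 - 579/2 = 273/2.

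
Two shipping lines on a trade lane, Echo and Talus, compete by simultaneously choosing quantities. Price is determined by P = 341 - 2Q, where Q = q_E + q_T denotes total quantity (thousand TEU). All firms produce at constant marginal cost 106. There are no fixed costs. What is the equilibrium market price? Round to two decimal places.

Each firm earns π_i = (341 - 2Q)q_i - 106q_i.
First-order condition (treating rivals' output as given): 235 - 4q_i - 2q_j = 0.
With identical firms every q_j equals q_i, so q_j = q_i and 235 = 6q_i, giving q_i = 235/6.
Total output Q = 235/3, so price P = 341 - 2·(235/3) = 553/3.

184.33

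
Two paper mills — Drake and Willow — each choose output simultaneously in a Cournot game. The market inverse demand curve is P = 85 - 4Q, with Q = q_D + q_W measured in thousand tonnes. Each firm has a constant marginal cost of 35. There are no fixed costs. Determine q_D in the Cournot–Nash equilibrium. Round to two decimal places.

4.17

Each firm earns π_i = (85 - 4Q)q_i - 35q_i.
First-order condition (treating rivals' output as given): 50 - 8q_i - 4q_j = 0.
By symmetry each firm produces the same amount; substituting q_j = q_i yields q_i = 50/12 = 25/6.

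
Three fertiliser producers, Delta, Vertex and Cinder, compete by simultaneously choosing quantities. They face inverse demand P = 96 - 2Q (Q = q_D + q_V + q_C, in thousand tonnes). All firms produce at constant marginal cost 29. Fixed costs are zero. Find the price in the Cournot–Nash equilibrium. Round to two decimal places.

A representative firm's profit is π_i = q_i(96 - 2Q) - 29q_i.
Setting ∂π_i/∂q_i = 0 with rivals' quantities fixed: 67 - 4q_i - 2·Σ_{j≠i} q_j = 0.
By symmetry each firm produces the same amount; substituting Σ_{j≠i} q_j = 2q_i yields q_i = 67/8.
Total output Q = 201/8, so price P = 96 - 2·(201/8) = 183/4.

45.75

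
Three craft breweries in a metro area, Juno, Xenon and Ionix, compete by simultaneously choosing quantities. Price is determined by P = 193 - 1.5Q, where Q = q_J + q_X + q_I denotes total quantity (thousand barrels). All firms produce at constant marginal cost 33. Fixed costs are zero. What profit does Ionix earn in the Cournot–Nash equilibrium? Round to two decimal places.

1066.67

Each firm earns π_i = (193 - 1.5Q)q_i - 33q_i.
First-order condition (treating rivals' output as given): 160 - 3q_i - (3/2)·Σ_{j≠i} q_j = 0.
With identical firms every q_j equals q_i, so Σ_{j≠i} q_j = 2q_i and 160 = 6q_i, giving q_i = 80/3.
Price P = 193 - (3/2)·80 = 73.
Ionix's profit: (73 - 33)·(80/3) = 1066.6667.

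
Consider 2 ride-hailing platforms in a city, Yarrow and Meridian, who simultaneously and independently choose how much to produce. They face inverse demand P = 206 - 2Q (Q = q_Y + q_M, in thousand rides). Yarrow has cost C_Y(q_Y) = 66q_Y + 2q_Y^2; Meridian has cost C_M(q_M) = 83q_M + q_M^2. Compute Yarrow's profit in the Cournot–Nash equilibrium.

729

Yarrow's profit: π_Y = (206 - 2Q)q_Y - (66q_Y + 2q_Y²). Setting ∂π_Y/∂q_Y = 0: 140 - 8q_Y - 2(q_M) = 0.
Meridian's first-order condition: 123 - 6q_M - 2(q_Y) = 0.
Best responses: q_Y = (140 - 2q_M)/8, q_M = (123 - 2q_Y)/6.
Solving the pair: q_Y = 27/2, q_M = 16.
Price P = 206 - 2·(59/2) = 147.
Yarrow's profit: 147·(27/2) - 66·(27/2) - 2(27/2)² = 729.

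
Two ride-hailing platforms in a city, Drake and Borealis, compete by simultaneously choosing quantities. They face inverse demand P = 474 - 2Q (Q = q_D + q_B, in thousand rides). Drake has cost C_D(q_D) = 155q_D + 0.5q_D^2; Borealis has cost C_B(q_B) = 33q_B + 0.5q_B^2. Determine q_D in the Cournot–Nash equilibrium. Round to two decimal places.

33.95

Drake's profit: π_D = (474 - 2Q)q_D - (155q_D + (1/2)q_D²). Setting ∂π_D/∂q_D = 0: 319 - 5q_D - 2(q_B) = 0.
Borealis's profit: π_B = (474 - 2Q)q_B - (33q_B + (1/2)q_B²). Setting ∂π_B/∂q_B = 0: 441 - 5q_B - 2(q_D) = 0.
Rearranging gives the reaction functions q_D = (319 - 2q_B)/5 and q_B = (441 - 2q_D)/5.
Substituting one into the other gives q_D = 713/21 and q_B = 1567/21.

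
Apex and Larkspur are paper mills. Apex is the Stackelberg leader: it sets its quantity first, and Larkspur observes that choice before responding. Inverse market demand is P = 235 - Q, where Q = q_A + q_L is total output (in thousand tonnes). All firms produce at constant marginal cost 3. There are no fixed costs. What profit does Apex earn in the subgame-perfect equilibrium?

Solve by backward induction. Given q_A, the follower Larkspur maximises π_L = (235 - q_A - q_L)q_L - 3q_L.
Setting the follower's marginal profit to zero, 232 - q_A - 2q_L = 0, i.e. q_L = (232 - q_A)/2.
Apex substitutes q_L(q_A) into its own profit: π_A = q_A(235 - q_A - (232 - q_A)/2) - 3q_A = (119 - (1/2)q_A)q_A - 3q_A.
The leader's first-order condition 116 - q_A = 0 yields q_A = 116.
Then q_L = (232 - 116)/2 = 58.
Price P = 235 - 174 = 61.
Apex's profit: (61 - 3)·116 = 6728.

6728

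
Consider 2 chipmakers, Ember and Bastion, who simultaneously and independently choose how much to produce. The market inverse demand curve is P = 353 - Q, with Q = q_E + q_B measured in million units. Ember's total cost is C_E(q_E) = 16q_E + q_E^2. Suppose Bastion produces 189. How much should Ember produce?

With the rival's output fixed at 189, Ember's profit is π_E = (353 - 189 - q_E)q_E - (16q_E + q_E²) = (164 - q_E)q_E - (16q_E + q_E²).
∂π_E/∂q_E = 148 - 4q_E = 0, so q_E = 37.

37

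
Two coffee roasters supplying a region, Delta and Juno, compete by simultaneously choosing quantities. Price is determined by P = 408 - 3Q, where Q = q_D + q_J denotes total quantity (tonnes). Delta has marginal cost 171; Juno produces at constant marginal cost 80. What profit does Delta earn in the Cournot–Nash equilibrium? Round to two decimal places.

Delta's profit: π_D = (408 - 3Q)q_D - (171q_D). Setting ∂π_D/∂q_D = 0: 237 - 6q_D - 3(q_J) = 0.
Juno's profit: π_J = (408 - 3Q)q_J - (80q_J). Setting ∂π_J/∂q_J = 0: 328 - 6q_J - 3(q_D) = 0.
Best responses: q_D = (237 - 3q_J)/6, q_J = (328 - 3q_D)/6.
Substituting one into the other gives q_D = 146/9 and q_J = 419/9.
Price P = 408 - 3·(565/9) = 659/3.
Delta's profit: (659/3 - 171)·(146/9) = 789.4815.

789.48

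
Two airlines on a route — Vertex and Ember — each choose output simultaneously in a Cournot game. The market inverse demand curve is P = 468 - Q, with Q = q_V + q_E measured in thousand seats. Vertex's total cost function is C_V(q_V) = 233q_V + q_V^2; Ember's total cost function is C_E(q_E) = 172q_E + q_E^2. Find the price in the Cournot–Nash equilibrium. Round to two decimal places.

Vertex's profit: π_V = (468 - Q)q_V - (233q_V + q_V²). Setting ∂π_V/∂q_V = 0: 235 - 4q_V - (q_E) = 0.
Ember's first-order condition: 296 - 4q_E - (q_V) = 0.
Best responses: q_V = (235 - q_E)/4, q_E = (296 - q_V)/4.
Substituting one into the other gives q_V = 644/15 and q_E = 949/15.
Total output Q = 531/5, so price P = 468 - 531/5 = 1809/5.

361.80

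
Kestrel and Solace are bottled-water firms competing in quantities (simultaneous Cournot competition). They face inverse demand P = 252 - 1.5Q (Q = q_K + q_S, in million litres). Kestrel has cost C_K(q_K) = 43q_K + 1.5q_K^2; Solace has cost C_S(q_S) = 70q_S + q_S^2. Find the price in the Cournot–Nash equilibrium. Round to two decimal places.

Kestrel's profit: π_K = (252 - 1.5Q)q_K - (43q_K + (3/2)q_K²). Setting ∂π_K/∂q_K = 0: 209 - 6q_K - (3/2)(q_S) = 0.
Solace's first-order condition: 182 - 5q_S - (3/2)(q_K) = 0.
Best responses: q_K = (209 - (3/2)q_S)/6, q_S = (182 - (3/2)q_K)/5.
Substituting one into the other gives q_K = 27.8198 and q_S = 1038/37.
Total output Q = 55.8739, so price P = 252 - (3/2)·55.8739 = 168.1892.

168.19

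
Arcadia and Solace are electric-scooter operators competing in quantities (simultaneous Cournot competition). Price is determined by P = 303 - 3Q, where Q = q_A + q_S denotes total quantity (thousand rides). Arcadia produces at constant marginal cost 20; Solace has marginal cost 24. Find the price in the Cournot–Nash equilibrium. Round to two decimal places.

115.67

Arcadia's profit: π_A = (303 - 3Q)q_A - (20q_A). Setting ∂π_A/∂q_A = 0: 283 - 6q_A - 3(q_S) = 0.
Solace's profit: π_S = (303 - 3Q)q_S - (24q_S). Setting ∂π_S/∂q_S = 0: 279 - 6q_S - 3(q_A) = 0.
Rearranging gives the reaction functions q_A = (283 - 3q_S)/6 and q_S = (279 - 3q_A)/6.
Solving the pair: q_A = 287/9, q_S = 275/9.
Total output Q = 562/9, so price P = 303 - 3·(562/9) = 347/3.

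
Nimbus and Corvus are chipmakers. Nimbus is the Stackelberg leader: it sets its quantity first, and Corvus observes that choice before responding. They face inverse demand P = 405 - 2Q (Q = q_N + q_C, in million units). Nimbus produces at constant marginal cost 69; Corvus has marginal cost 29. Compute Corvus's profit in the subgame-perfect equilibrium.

Solve by backward induction. Given q_N, the follower Corvus maximises π_C = (405 - 2q_N - 2q_C)q_C - 29q_C.
Follower FOC: 376 - 2q_N - 4q_C = 0, so q_C(q_N) = (376 - 2q_N)/4.
The leader anticipates this reaction. Substituting into P = 405 - 2Q gives P = 217 - q_N, so π_N = (217 - q_N)q_N - 69q_N.
Leader FOC: 148 - 2q_N = 0, so q_N = 74.
Then q_C = (376 - 2·74)/4 = 57.
Price P = 405 - 2·131 = 143.
Corvus's profit: (143 - 29)·57 = 6498.

6498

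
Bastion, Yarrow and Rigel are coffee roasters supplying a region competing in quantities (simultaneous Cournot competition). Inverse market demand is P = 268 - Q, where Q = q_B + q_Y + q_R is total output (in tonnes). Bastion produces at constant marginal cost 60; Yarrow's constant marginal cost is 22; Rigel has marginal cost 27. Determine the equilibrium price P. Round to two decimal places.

Bastion's profit: π_B = (268 - Q)q_B - (60q_B). Setting ∂π_B/∂q_B = 0: 208 - 2q_B - (q_Y + q_R) = 0.
Yarrow's first-order condition: 246 - 2q_Y - (q_B + q_R) = 0.
Rigel's profit: π_R = (268 - Q)q_R - (27q_R). Setting ∂π_R/∂q_R = 0: 241 - 2q_R - (q_B + q_Y) = 0.
Adding the 3 conditions: 695 − 2Q − 2Q = 0, i.e. Q = 695/4.
Back-substituting: q_B = (208 − 695/4) = 137/4, q_Y = (246 − 695/4) = 289/4, q_R = (241 − 695/4) = 269/4.
Total output Q = 695/4, so price P = 268 - 695/4 = 377/4.

94.25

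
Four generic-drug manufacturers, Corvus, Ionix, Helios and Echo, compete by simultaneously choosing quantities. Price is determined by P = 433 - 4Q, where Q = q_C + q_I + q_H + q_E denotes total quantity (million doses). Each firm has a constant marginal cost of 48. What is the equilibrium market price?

125

A representative firm's profit is π_i = q_i(433 - 4Q) - 48q_i.
First-order condition (treating rivals' output as given): 385 - 8q_i - 4·Σ_{j≠i} q_j = 0.
By symmetry each firm produces the same amount; substituting Σ_{j≠i} q_j = 3q_i yields q_i = 385/20 = 77/4.
Total output Q = 77, so price P = 433 - 4·77 = 125.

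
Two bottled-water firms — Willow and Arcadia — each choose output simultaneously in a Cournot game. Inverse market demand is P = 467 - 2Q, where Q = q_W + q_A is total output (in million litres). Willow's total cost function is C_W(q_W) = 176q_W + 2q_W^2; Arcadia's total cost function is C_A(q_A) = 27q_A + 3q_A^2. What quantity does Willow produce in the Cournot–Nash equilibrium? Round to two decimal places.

26.71

Willow's profit: π_W = (467 - 2Q)q_W - (176q_W + 2q_W²). Setting ∂π_W/∂q_W = 0: 291 - 8q_W - 2(q_A) = 0.
Arcadia's profit: π_A = (467 - 2Q)q_A - (27q_A + 3q_A²). Setting ∂π_A/∂q_A = 0: 440 - 10q_A - 2(q_W) = 0.
So q_W = (291 - 2q_A)/8 and q_A = (440 - 2q_W)/10.
Solving the pair: q_W = 1015/38, q_A = 1469/38.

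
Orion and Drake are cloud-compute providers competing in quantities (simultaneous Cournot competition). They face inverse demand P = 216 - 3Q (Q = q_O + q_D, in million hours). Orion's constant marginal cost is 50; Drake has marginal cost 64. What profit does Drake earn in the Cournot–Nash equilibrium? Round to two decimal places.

Orion's profit: π_O = (216 - 3Q)q_O - (50q_O). Setting ∂π_O/∂q_O = 0: 166 - 6q_O - 3(q_D) = 0.
Drake's profit: π_D = (216 - 3Q)q_D - (64q_D). Setting ∂π_D/∂q_D = 0: 152 - 6q_D - 3(q_O) = 0.
Best responses: q_O = (166 - 3q_D)/6, q_D = (152 - 3q_O)/6.
Substituting one into the other gives q_O = 20 and q_D = 46/3.
Price P = 216 - 3·(106/3) = 110.
Drake's profit: (110 - 64)·(46/3) = 705.3333.

705.33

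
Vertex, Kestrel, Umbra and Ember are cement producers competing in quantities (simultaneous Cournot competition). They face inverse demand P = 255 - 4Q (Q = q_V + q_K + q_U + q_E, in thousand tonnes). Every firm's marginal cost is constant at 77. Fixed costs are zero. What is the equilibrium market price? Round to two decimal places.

112.60

Each firm earns π_i = (255 - 4Q)q_i - 77q_i.
Setting ∂π_i/∂q_i = 0 with rivals' quantities fixed: 178 - 8q_i - 4·Σ_{j≠i} q_j = 0.
By symmetry each firm produces the same amount; substituting Σ_{j≠i} q_j = 3q_i yields q_i = 178/20 = 89/10.
Total output Q = 178/5, so price P = 255 - 4·(178/5) = 563/5.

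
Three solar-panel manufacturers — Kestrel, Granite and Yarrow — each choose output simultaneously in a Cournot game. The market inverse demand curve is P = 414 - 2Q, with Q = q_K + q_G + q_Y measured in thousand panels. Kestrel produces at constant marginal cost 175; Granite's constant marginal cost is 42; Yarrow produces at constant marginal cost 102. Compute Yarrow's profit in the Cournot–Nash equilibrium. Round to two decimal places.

3300.78

Kestrel's profit: π_K = (414 - 2Q)q_K - (175q_K). Setting ∂π_K/∂q_K = 0: 239 - 4q_K - 2(q_G + q_Y) = 0.
Granite's first-order condition: 372 - 4q_G - 2(q_K + q_Y) = 0.
Yarrow's first-order condition: 312 - 4q_Y - 2(q_K + q_G) = 0.
Adding the 3 first-order conditions: 923 − 8Q = 0, so Q = 923/8.
Back-substituting: q_K = (239 − 923/4)/2 = 33/8, q_G = (372 − 923/4)/2 = 565/8, q_Y = (312 − 923/4)/2 = 325/8.
Price P = 414 - 2·(923/8) = 733/4.
Yarrow's profit: (733/4 - 102)·(325/8) = 3300.7813.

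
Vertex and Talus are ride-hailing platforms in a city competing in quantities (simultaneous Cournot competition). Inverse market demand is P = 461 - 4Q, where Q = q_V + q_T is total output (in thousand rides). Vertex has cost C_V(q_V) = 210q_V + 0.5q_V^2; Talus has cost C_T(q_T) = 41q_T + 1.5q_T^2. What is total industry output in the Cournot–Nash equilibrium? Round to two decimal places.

46.47

Vertex's profit: π_V = (461 - 4Q)q_V - (210q_V + (1/2)q_V²). Setting ∂π_V/∂q_V = 0: 251 - 9q_V - 4(q_T) = 0.
Talus's first-order condition: 420 - 11q_T - 4(q_V) = 0.
Best responses: q_V = (251 - 4q_T)/9, q_T = (420 - 4q_V)/11.
Substituting one into the other gives q_V = 1081/83 and q_T = 33.4458.
Total output Q = 1081/83 + 33.4458 = 46.4699.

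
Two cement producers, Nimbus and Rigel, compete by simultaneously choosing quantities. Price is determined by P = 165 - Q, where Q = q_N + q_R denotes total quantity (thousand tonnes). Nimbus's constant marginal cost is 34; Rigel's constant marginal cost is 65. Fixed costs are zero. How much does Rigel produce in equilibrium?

Nimbus's profit: π_N = (165 - Q)q_N - (34q_N). Setting ∂π_N/∂q_N = 0: 131 - 2q_N - (q_R) = 0.
Rigel's first-order condition: 100 - 2q_R - (q_N) = 0.
So q_N = (131 - q_R)/2 and q_R = (100 - q_N)/2.
Solving the pair: q_N = 54, q_R = 23.

23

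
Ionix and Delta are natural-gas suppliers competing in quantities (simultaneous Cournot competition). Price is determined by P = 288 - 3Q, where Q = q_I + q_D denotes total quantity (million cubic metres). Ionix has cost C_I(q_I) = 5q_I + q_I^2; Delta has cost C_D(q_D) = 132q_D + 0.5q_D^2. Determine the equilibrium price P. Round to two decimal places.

165.96

Ionix's profit: π_I = (288 - 3Q)q_I - (5q_I + q_I²). Setting ∂π_I/∂q_I = 0: 283 - 8q_I - 3(q_D) = 0.
Delta's profit: π_D = (288 - 3Q)q_D - (132q_D + (1/2)q_D²). Setting ∂π_D/∂q_D = 0: 156 - 7q_D - 3(q_I) = 0.
Best responses: q_I = (283 - 3q_D)/8, q_D = (156 - 3q_I)/7.
Solving the pair: q_I = 1513/47, q_D = 399/47.
Total output Q = 1912/47, so price P = 288 - 3·(1912/47) = 165.9574.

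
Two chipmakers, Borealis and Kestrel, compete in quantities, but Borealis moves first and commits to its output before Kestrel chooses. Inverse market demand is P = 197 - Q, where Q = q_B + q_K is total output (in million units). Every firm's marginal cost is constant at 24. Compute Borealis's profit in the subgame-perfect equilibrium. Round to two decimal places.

3741.13

The follower Kestrel best-responds to any q_B: π_K = (197 - Q)q_K - 24q_K.
Setting the follower's marginal profit to zero, 173 - q_B - 2q_K = 0, i.e. q_K = (173 - q_B)/2.
Borealis substitutes q_K(q_B) into its own profit: π_B = q_B(197 - q_B - (173 - q_B)/2) - 24q_B = (221/2 - (1/2)q_B)q_B - 24q_B.
Leader FOC: 173/2 - q_B = 0, so q_B = 173/2.
Then q_K = (173 - 173/2)/2 = 173/4.
Price P = 197 - 519/4 = 269/4.
Borealis's profit: (269/4 - 24)·(173/2) = 3741.1250.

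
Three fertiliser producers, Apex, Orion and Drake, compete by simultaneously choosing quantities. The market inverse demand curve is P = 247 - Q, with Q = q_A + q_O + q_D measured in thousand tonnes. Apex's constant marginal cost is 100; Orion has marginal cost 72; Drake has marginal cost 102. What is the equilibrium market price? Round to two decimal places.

130.25

Apex's profit: π_A = (247 - Q)q_A - (100q_A). Setting ∂π_A/∂q_A = 0: 147 - 2q_A - (q_O + q_D) = 0.
Orion's profit: π_O = (247 - Q)q_O - (72q_O). Setting ∂π_O/∂q_O = 0: 175 - 2q_O - (q_A + q_D) = 0.
Drake's profit: π_D = (247 - Q)q_D - (102q_D). Setting ∂π_D/∂q_D = 0: 145 - 2q_D - (q_A + q_O) = 0.
Adding the 3 conditions: 467 − 2Q − 2Q = 0, i.e. Q = 467/4.
Back-substituting: q_A = (147 − 467/4) = 121/4, q_O = (175 − 467/4) = 233/4, q_D = (145 − 467/4) = 113/4.
Total output Q = 467/4, so price P = 247 - 467/4 = 521/4.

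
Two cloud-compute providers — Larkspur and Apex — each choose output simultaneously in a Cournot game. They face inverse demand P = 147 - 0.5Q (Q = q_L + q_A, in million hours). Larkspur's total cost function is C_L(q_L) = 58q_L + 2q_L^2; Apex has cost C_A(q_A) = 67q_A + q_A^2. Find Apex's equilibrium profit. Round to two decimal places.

871.34

Larkspur's profit: π_L = (147 - 0.5Q)q_L - (58q_L + 2q_L²). Setting ∂π_L/∂q_L = 0: 89 - 5q_L - (1/2)(q_A) = 0.
Apex's first-order condition: 80 - 3q_A - (1/2)(q_L) = 0.
Best responses: q_L = (89 - (1/2)q_A)/5, q_A = (80 - (1/2)q_L)/3.
Substituting one into the other gives q_L = 908/59 and q_A = 1422/59.
Price P = 147 - (1/2)·39.4915 = 127.2542.
Apex's profit: 127.2542·(1422/59) - 67·(1422/59) - (1422/59)² = 871.3375.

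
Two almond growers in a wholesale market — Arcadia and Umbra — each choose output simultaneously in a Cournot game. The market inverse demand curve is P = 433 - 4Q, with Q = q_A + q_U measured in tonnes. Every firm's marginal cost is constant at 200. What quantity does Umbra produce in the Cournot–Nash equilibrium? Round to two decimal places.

19.42

A representative firm's profit is π_i = q_i(433 - 4Q) - 200q_i.
First-order condition (treating rivals' output as given): 233 - 8q_i - 4q_j = 0.
With identical firms every q_j equals q_i, so q_j = q_i and 233 = 12q_i, giving q_i = 233/12.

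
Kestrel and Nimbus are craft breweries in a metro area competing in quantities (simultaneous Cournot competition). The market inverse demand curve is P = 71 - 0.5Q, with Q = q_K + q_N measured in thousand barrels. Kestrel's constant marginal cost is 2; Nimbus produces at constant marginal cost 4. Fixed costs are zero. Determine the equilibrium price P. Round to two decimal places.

Kestrel's profit: π_K = (71 - 0.5Q)q_K - (2q_K). Setting ∂π_K/∂q_K = 0: 69 - q_K - (1/2)(q_N) = 0.
Nimbus's profit: π_N = (71 - 0.5Q)q_N - (4q_N). Setting ∂π_N/∂q_N = 0: 67 - q_N - (1/2)(q_K) = 0.
Best responses: q_K = (69 - (1/2)q_N), q_N = (67 - (1/2)q_K).
Solving the pair: q_K = 142/3, q_N = 130/3.
Total output Q = 272/3, so price P = 71 - (1/2)·(272/3) = 77/3.

25.67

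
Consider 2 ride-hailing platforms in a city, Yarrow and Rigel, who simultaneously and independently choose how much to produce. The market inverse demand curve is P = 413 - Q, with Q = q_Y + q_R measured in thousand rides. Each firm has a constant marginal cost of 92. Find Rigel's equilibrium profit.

11449

A representative firm's profit is π_i = q_i(413 - Q) - 92q_i.
Setting ∂π_i/∂q_i = 0 with rivals' quantities fixed: 321 - 2q_i - q_j = 0.
By symmetry each firm produces the same amount; substituting q_j = q_i yields q_i = 321/3 = 107.
Price P = 413 - 214 = 199.
Rigel's profit: (199 - 92)·107 = 11449.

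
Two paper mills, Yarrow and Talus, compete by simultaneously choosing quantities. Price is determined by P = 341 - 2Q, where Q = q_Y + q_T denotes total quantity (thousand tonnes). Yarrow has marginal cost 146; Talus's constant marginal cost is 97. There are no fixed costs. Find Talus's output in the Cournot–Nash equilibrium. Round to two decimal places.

Yarrow's profit: π_Y = (341 - 2Q)q_Y - (146q_Y). Setting ∂π_Y/∂q_Y = 0: 195 - 4q_Y - 2(q_T) = 0.
Talus's profit: π_T = (341 - 2Q)q_T - (97q_T). Setting ∂π_T/∂q_T = 0: 244 - 4q_T - 2(q_Y) = 0.
Rearranging gives the reaction functions q_Y = (195 - 2q_T)/4 and q_T = (244 - 2q_Y)/4.
Substituting one into the other gives q_Y = 73/3 and q_T = 293/6.

48.83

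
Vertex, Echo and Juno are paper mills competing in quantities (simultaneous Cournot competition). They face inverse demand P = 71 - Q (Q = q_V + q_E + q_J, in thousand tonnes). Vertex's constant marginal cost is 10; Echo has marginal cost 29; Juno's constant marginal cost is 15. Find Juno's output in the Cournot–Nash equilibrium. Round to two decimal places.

Vertex's profit: π_V = (71 - Q)q_V - (10q_V). Setting ∂π_V/∂q_V = 0: 61 - 2q_V - (q_E + q_J) = 0.
Echo's first-order condition: 42 - 2q_E - (q_V + q_J) = 0.
Juno's first-order condition: 56 - 2q_J - (q_V + q_E) = 0.
Adding the 3 conditions: 159 − 2Q − 2Q = 0, i.e. Q = 159/4.
Back-substituting: q_V = (61 − 159/4) = 85/4, q_E = (42 − 159/4) = 9/4, q_J = (56 − 159/4) = 65/4.

16.25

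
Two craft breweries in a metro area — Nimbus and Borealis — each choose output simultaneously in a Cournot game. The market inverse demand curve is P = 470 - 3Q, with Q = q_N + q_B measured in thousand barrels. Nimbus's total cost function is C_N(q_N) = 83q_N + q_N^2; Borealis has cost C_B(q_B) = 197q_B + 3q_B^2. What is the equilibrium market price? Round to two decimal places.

302.83

Nimbus's profit: π_N = (470 - 3Q)q_N - (83q_N + q_N²). Setting ∂π_N/∂q_N = 0: 387 - 8q_N - 3(q_B) = 0.
Borealis's profit: π_B = (470 - 3Q)q_B - (197q_B + 3q_B²). Setting ∂π_B/∂q_B = 0: 273 - 12q_B - 3(q_N) = 0.
Best responses: q_N = (387 - 3q_B)/8, q_B = (273 - 3q_N)/12.
Substituting one into the other gives q_N = 1275/29 and q_B = 341/29.
Total output Q = 1616/29, so price P = 470 - 3·(1616/29) = 302.8276.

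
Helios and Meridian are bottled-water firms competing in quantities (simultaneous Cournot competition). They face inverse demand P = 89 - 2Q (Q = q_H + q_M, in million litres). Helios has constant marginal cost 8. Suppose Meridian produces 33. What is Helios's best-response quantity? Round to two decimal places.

3.75

With the rival's output fixed at 33, Helios's profit is π_H = (89 - 2·33 - 2q_H)q_H - (8q_H) = (23 - 2q_H)q_H - (8q_H).
∂π_H/∂q_H = 15 - 4q_H = 0, so q_H = 15/4.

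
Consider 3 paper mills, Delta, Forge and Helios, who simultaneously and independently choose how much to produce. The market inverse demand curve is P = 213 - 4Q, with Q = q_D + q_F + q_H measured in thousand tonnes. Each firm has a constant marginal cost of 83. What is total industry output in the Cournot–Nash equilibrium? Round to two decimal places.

Each firm earns π_i = (213 - 4Q)q_i - 83q_i.
First-order condition (treating rivals' output as given): 130 - 8q_i - 4·Σ_{j≠i} q_j = 0.
With identical firms every q_j equals q_i, so Σ_{j≠i} q_j = 2q_i and 130 = 16q_i, giving q_i = 65/8.
Total output Q = 65/8 + 65/8 + 65/8 = 195/8.

24.38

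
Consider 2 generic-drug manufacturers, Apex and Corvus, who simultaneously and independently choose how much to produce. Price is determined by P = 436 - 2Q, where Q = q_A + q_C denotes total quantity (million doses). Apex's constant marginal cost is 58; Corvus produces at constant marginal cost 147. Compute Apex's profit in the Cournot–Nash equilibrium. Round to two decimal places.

Apex's profit: π_A = (436 - 2Q)q_A - (58q_A). Setting ∂π_A/∂q_A = 0: 378 - 4q_A - 2(q_C) = 0.
Corvus's profit: π_C = (436 - 2Q)q_C - (147q_C). Setting ∂π_C/∂q_C = 0: 289 - 4q_C - 2(q_A) = 0.
Rearranging gives the reaction functions q_A = (378 - 2q_C)/4 and q_C = (289 - 2q_A)/4.
Solving the pair: q_A = 467/6, q_C = 100/3.
Price P = 436 - 2·(667/6) = 641/3.
Apex's profit: (641/3 - 58)·(467/6) = 12116.0556.

12116.06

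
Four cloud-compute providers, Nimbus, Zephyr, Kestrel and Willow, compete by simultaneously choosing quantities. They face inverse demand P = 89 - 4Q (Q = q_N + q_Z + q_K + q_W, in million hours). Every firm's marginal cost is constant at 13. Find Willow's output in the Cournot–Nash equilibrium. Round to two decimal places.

Each firm earns π_i = (89 - 4Q)q_i - 13q_i.
Setting ∂π_i/∂q_i = 0 with rivals' quantities fixed: 76 - 8q_i - 4·Σ_{j≠i} q_j = 0.
By symmetry each firm produces the same amount; substituting Σ_{j≠i} q_j = 3q_i yields q_i = 76/20 = 19/5.

3.80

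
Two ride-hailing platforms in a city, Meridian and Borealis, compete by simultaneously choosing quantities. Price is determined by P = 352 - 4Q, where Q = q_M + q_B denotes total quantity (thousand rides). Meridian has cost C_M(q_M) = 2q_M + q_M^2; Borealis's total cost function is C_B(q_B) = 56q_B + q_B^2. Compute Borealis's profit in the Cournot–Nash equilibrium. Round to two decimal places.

Meridian's profit: π_M = (352 - 4Q)q_M - (2q_M + q_M²). Setting ∂π_M/∂q_M = 0: 350 - 10q_M - 4(q_B) = 0.
Borealis's profit: π_B = (352 - 4Q)q_B - (56q_B + q_B²). Setting ∂π_B/∂q_B = 0: 296 - 10q_B - 4(q_M) = 0.
Best responses: q_M = (350 - 4q_B)/10, q_B = (296 - 4q_M)/10.
Substituting one into the other gives q_M = 193/7 and q_B = 130/7.
Price P = 352 - 4·(323/7) = 1172/7.
Borealis's profit: (1172/7)·(130/7) - 56·(130/7) - (130/7)² = 1724.4898.

1724.49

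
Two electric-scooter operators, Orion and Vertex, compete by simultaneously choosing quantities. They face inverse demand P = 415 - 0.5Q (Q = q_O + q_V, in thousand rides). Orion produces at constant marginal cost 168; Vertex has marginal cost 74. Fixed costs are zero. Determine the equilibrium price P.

Orion's profit: π_O = (415 - 0.5Q)q_O - (168q_O). Setting ∂π_O/∂q_O = 0: 247 - q_O - (1/2)(q_V) = 0.
Vertex's first-order condition: 341 - q_V - (1/2)(q_O) = 0.
So q_O = (247 - (1/2)q_V) and q_V = (341 - (1/2)q_O).
Solving the pair: q_O = 102, q_V = 290.
Total output Q = 392, so price P = 415 - (1/2)·392 = 219.

219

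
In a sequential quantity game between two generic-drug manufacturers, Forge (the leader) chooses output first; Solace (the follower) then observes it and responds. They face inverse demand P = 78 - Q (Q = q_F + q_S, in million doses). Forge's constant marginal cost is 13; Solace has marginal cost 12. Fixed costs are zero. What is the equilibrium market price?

29

The follower Solace best-responds to any q_F: π_S = (78 - Q)q_S - 12q_S.
Follower FOC: 66 - q_F - 2q_S = 0, so q_S(q_F) = (66 - q_F)/2.
Forge substitutes q_S(q_F) into its own profit: π_F = q_F(78 - q_F - (66 - q_F)/2) - 13q_F = (45 - (1/2)q_F)q_F - 13q_F.
Leader FOC: 32 - q_F = 0, so q_F = 32.
Then q_S = (66 - 32)/2 = 17.
Total output Q = 49, so price P = 78 - 49 = 29.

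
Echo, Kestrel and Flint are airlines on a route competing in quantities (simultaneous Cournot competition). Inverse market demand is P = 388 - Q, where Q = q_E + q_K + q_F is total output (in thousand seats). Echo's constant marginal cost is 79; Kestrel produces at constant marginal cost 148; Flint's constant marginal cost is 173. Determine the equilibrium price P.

197

Echo's profit: π_E = (388 - Q)q_E - (79q_E). Setting ∂π_E/∂q_E = 0: 309 - 2q_E - (q_K + q_F) = 0.
Kestrel's profit: π_K = (388 - Q)q_K - (148q_K). Setting ∂π_K/∂q_K = 0: 240 - 2q_K - (q_E + q_F) = 0.
Flint's first-order condition: 215 - 2q_F - (q_E + q_K) = 0.
Adding the 3 conditions: 764 − 2Q − 2Q = 0, i.e. Q = 191.
Back-substituting: q_E = (309 − 191) = 118, q_K = (240 − 191) = 49, q_F = (215 − 191) = 24.
Total output Q = 191, so price P = 388 - 191 = 197.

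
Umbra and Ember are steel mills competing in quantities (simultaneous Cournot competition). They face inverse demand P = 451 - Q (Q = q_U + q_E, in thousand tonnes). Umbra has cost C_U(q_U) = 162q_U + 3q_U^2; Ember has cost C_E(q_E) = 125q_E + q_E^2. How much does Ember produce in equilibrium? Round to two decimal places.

Umbra's profit: π_U = (451 - Q)q_U - (162q_U + 3q_U²). Setting ∂π_U/∂q_U = 0: 289 - 8q_U - (q_E) = 0.
Ember's profit: π_E = (451 - Q)q_E - (125q_E + q_E²). Setting ∂π_E/∂q_E = 0: 326 - 4q_E - (q_U) = 0.
Best responses: q_U = (289 - q_E)/8, q_E = (326 - q_U)/4.
Solving the pair: q_U = 830/31, q_E = 74.8065.

74.81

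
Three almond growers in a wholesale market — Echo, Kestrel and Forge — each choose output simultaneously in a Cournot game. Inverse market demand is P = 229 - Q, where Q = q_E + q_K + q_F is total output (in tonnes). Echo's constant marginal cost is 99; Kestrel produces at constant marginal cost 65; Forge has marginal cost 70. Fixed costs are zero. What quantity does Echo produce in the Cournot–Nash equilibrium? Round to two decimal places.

16.75

Echo's profit: π_E = (229 - Q)q_E - (99q_E). Setting ∂π_E/∂q_E = 0: 130 - 2q_E - (q_K + q_F) = 0.
Kestrel's profit: π_K = (229 - Q)q_K - (65q_K). Setting ∂π_K/∂q_K = 0: 164 - 2q_K - (q_E + q_F) = 0.
Forge's first-order condition: 159 - 2q_F - (q_E + q_K) = 0.
Adding the 3 conditions: 453 − 2Q − 2Q = 0, i.e. Q = 453/4.
Back-substituting: q_E = (130 − 453/4) = 67/4, q_K = (164 − 453/4) = 203/4, q_F = (159 − 453/4) = 183/4.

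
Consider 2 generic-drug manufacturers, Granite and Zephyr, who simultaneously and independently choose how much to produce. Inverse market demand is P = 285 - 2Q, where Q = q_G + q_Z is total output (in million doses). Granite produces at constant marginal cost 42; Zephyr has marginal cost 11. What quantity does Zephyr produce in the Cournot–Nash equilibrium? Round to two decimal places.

50.83

Granite's profit: π_G = (285 - 2Q)q_G - (42q_G). Setting ∂π_G/∂q_G = 0: 243 - 4q_G - 2(q_Z) = 0.
Zephyr's first-order condition: 274 - 4q_Z - 2(q_G) = 0.
So q_G = (243 - 2q_Z)/4 and q_Z = (274 - 2q_G)/4.
Substituting one into the other gives q_G = 106/3 and q_Z = 305/6.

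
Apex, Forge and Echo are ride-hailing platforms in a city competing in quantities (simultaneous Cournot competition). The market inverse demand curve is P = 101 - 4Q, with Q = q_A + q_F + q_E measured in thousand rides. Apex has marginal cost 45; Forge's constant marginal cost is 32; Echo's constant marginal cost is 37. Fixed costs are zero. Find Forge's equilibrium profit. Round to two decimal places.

118.27

Apex's profit: π_A = (101 - 4Q)q_A - (45q_A). Setting ∂π_A/∂q_A = 0: 56 - 8q_A - 4(q_F + q_E) = 0.
Forge's profit: π_F = (101 - 4Q)q_F - (32q_F). Setting ∂π_F/∂q_F = 0: 69 - 8q_F - 4(q_A + q_E) = 0.
Echo's first-order condition: 64 - 8q_E - 4(q_A + q_F) = 0.
Summing all 3 equations gives 189 − 16Q = 0, hence Q = 189/16.
Back-substituting: q_A = (56 − 189/4)/4 = 35/16, q_F = (69 − 189/4)/4 = 87/16, q_E = (64 − 189/4)/4 = 67/16.
Price P = 101 - 4·(189/16) = 215/4.
Forge's profit: (215/4 - 32)·(87/16) = 118.2656.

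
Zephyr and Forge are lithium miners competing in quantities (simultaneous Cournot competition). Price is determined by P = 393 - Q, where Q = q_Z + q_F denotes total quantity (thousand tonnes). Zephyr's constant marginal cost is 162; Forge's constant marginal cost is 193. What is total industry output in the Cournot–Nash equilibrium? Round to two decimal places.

Zephyr's profit: π_Z = (393 - Q)q_Z - (162q_Z). Setting ∂π_Z/∂q_Z = 0: 231 - 2q_Z - (q_F) = 0.
Forge's profit: π_F = (393 - Q)q_F - (193q_F). Setting ∂π_F/∂q_F = 0: 200 - 2q_F - (q_Z) = 0.
So q_Z = (231 - q_F)/2 and q_F = (200 - q_Z)/2.
Solving the pair: q_Z = 262/3, q_F = 169/3.
Total output Q = 262/3 + 169/3 = 431/3.

143.67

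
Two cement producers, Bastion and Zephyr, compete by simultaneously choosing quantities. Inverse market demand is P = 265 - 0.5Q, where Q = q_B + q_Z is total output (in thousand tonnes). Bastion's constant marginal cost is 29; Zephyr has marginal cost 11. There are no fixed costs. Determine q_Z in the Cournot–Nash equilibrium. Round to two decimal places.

Bastion's profit: π_B = (265 - 0.5Q)q_B - (29q_B). Setting ∂π_B/∂q_B = 0: 236 - q_B - (1/2)(q_Z) = 0.
Zephyr's first-order condition: 254 - q_Z - (1/2)(q_B) = 0.
Best responses: q_B = (236 - (1/2)q_Z), q_Z = (254 - (1/2)q_B).
Solving the pair: q_B = 436/3, q_Z = 544/3.

181.33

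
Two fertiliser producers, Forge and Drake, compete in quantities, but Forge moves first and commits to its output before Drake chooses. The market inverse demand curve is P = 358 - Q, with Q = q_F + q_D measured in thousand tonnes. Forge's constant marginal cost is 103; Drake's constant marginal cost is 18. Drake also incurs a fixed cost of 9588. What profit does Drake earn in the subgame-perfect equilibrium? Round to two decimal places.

6668.25

The follower Drake best-responds to any q_F: π_D = (358 - Q)q_D - 18q_D.
Follower FOC: 340 - q_F - 2q_D = 0, so q_D(q_F) = (340 - q_F)/2.
The leader anticipates this reaction. Substituting into P = 358 - Q gives P = 188 - (1/2)q_F, so π_F = (188 - (1/2)q_F)q_F - 103q_F.
Leader FOC: 85 - q_F = 0, so q_F = 85.
Then q_D = (340 - 85)/2 = 255/2.
Price P = 358 - 425/2 = 291/2.
Drake's profit: (291/2 - 18)·(255/2) - 9588 = 6668.2500.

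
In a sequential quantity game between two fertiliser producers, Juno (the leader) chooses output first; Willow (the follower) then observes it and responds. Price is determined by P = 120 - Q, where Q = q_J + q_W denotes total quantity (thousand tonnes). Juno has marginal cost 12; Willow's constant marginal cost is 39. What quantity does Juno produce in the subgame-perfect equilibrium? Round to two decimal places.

The follower Willow best-responds to any q_J: π_W = (120 - Q)q_W - 39q_W.
Setting the follower's marginal profit to zero, 81 - q_J - 2q_W = 0, i.e. q_W = (81 - q_J)/2.
The leader anticipates this reaction. Substituting into P = 120 - Q gives P = 159/2 - (1/2)q_J, so π_J = (159/2 - (1/2)q_J)q_J - 12q_J.
Leader FOC: 135/2 - q_J = 0, so q_J = 135/2.
Then q_W = (81 - 135/2)/2 = 27/4.

67.50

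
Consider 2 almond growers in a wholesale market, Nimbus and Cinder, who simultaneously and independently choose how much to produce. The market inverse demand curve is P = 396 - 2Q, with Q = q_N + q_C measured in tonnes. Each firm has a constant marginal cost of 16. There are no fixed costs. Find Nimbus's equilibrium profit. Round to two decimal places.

8022.22

Each firm earns π_i = (396 - 2Q)q_i - 16q_i.
First-order condition (treating rivals' output as given): 380 - 4q_i - 2q_j = 0.
By symmetry each firm produces the same amount; substituting q_j = q_i yields q_i = 380/6 = 190/3.
Price P = 396 - 2·(380/3) = 428/3.
Nimbus's profit: (428/3 - 16)·(190/3) = 8022.2222.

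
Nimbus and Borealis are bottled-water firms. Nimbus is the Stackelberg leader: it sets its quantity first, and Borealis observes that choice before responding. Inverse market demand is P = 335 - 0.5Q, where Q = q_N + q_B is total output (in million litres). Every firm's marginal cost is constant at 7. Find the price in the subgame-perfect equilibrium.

Solve by backward induction. Given q_N, the follower Borealis maximises π_B = (335 - (1/2)q_N - (1/2)q_B)q_B - 7q_B.
Setting the follower's marginal profit to zero, 328 - (1/2)q_N - q_B = 0, i.e. q_B = (328 - (1/2)q_N).
The leader anticipates this reaction. Substituting into P = 335 - 0.5Q gives P = 171 - (1/4)q_N, so π_N = (171 - (1/4)q_N)q_N - 7q_N.
The leader's first-order condition 164 - (1/2)q_N = 0 yields q_N = 328.
Then q_B = (328 - (1/2)·328) = 164.
Total output Q = 492, so price P = 335 - (1/2)·492 = 89.

89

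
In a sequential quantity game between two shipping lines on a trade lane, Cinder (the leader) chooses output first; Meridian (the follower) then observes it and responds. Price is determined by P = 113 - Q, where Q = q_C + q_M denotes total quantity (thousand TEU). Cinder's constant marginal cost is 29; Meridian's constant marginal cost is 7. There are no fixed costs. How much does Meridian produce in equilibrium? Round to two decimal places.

Solve by backward induction. Given q_C, the follower Meridian maximises π_M = (113 - q_C - q_M)q_M - 7q_M.
Setting the follower's marginal profit to zero, 106 - q_C - 2q_M = 0, i.e. q_M = (106 - q_C)/2.
Cinder substitutes q_M(q_C) into its own profit: π_C = q_C(113 - q_C - (106 - q_C)/2) - 29q_C = (60 - (1/2)q_C)q_C - 29q_C.
The leader's first-order condition 31 - q_C = 0 yields q_C = 31.
Then q_M = (106 - 31)/2 = 75/2.

37.50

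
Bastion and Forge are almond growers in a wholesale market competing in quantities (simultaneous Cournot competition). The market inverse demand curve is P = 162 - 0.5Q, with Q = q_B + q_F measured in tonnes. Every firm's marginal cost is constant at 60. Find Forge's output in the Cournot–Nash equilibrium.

68

A representative firm's profit is π_i = q_i(162 - 0.5Q) - 60q_i.
Setting ∂π_i/∂q_i = 0 with rivals' quantities fixed: 102 - q_i - (1/2)q_j = 0.
By symmetry each firm produces the same amount; substituting q_j = q_i yields q_i = 102/(3/2) = 68.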